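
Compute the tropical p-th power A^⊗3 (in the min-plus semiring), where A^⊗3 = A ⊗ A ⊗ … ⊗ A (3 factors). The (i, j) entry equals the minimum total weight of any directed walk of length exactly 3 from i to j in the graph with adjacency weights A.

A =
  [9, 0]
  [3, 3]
A^⊗3 =
  [6, 3]
  [6, 6]

Each entry (A^⊗3)_ij equals the minimum over all length-3 walks i = v_0 → v_1 → … → v_3 = j of Σ_t A[v_t][v_{t+1}]. For example, for (i, j) = (0, 1) we minimise over 4 possible intermediate vertex sequences; the minimum is 3, attained along the walk 0 → 1 → 0 → 1.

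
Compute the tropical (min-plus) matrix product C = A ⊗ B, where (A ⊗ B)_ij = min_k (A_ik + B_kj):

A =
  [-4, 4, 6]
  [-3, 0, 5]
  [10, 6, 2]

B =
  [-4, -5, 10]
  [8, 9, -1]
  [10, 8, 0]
A ⊗ B =
  [-8, -9, 3]
  [-7, -8, -1]
  [6, 5, 2]

Apply the min-plus product entry-by-entry:
  C[0][0] = min over k of (A[0][0] + B[0][0] = -4 + -4 = -8, A[0][1] + B[1][0] = 4 + 8 = 12, A[0][2] + B[2][0] = 6 + 10 = 16) = -8 (attained at k = 0)
  C[0][1] = min over k of (A[0][0] + B[0][1] = -4 + -5 = -9, A[0][1] + B[1][1] = 4 + 9 = 13, A[0][2] + B[2][1] = 6 + 8 = 14) = -9 (attained at k = 0)
  C[0][2] = min over k of (A[0][0] + B[0][2] = -4 + 10 = 6, A[0][1] + B[1][2] = 4 + -1 = 3, A[0][2] + B[2][2] = 6 + 0 = 6) = 3 (attained at k = 1)
  C[1][0] = min over k of (A[1][0] + B[0][0] = -3 + -4 = -7, A[1][1] + B[1][0] = 0 + 8 = 8, A[1][2] + B[2][0] = 5 + 10 = 15) = -7 (attained at k = 0)
  C[1][1] = min over k of (A[1][0] + B[0][1] = -3 + -5 = -8, A[1][1] + B[1][1] = 0 + 9 = 9, A[1][2] + B[2][1] = 5 + 8 = 13) = -8 (attained at k = 0)
  C[1][2] = min over k of (A[1][0] + B[0][2] = -3 + 10 = 7, A[1][1] + B[1][2] = 0 + -1 = -1, A[1][2] + B[2][2] = 5 + 0 = 5) = -1 (attained at k = 1)
  C[2][0] = min over k of (A[2][0] + B[0][0] = 10 + -4 = 6, A[2][1] + B[1][0] = 6 + 8 = 14, A[2][2] + B[2][0] = 2 + 10 = 12) = 6 (attained at k = 0)
  C[2][1] = min over k of (A[2][0] + B[0][1] = 10 + -5 = 5, A[2][1] + B[1][1] = 6 + 9 = 15, A[2][2] + B[2][1] = 2 + 8 = 10) = 5 (attained at k = 0)
  C[2][2] = min over k of (A[2][0] + B[0][2] = 10 + 10 = 20, A[2][1] + B[1][2] = 6 + -1 = 5, A[2][2] + B[2][2] = 2 + 0 = 2) = 2 (attained at k = 2)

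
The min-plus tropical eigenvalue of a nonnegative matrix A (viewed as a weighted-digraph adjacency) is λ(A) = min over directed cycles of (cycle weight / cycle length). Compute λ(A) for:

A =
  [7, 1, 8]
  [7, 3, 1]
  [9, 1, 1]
λ(A) = 1

Enumerate directed cycles and compute their means (weight / length). Sample:
  cycle 0 → 0: weight = 7, length = 1, mean = 7/1 ≈ 7.000
  cycle 1 → 1: weight = 3, length = 1, mean = 3/1 ≈ 3.000
  cycle 2 → 2: weight = 1, length = 1, mean = 1/1 ≈ 1.000
  cycle 0 → 1 → 0: weight = 8, length = 2, mean = 8/2 ≈ 4.000
  cycle 0 → 2 → 0: weight = 17, length = 2, mean = 17/2 ≈ 8.500
  cycle 1 → 0 → 1: weight = 8, length = 2, mean = 8/2 ≈ 4.000
Minimum mean = 1.000, attained e.g. along the cycle 2 → 2 with weight 1 and length 1. So λ(A) = 1/1 = 1.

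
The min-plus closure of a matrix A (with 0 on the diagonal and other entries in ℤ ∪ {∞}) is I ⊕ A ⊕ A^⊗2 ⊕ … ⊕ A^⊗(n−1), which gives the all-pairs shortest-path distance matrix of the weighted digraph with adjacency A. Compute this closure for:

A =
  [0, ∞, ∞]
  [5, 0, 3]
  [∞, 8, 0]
Closure =
  [0, ∞, ∞]
  [5, 0, 3]
  [13, 8, 0]

This is the Floyd-Warshall all-pairs shortest-path computation. For each intermediate vertex k = 0, 1, …, 2, update dist[i][j] ← min(dist[i][j], dist[i][k] + dist[k][j]). The final matrix gives, for each (i, j), the minimum total weight of any directed path from i to j (possibly empty when i = j).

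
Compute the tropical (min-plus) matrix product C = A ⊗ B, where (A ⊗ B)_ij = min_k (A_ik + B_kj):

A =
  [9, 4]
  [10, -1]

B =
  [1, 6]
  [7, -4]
A ⊗ B =
  [10, 0]
  [6, -5]

Apply the min-plus product entry-by-entry:
  C[0][0] = min over k of (A[0][0] + B[0][0] = 9 + 1 = 10, A[0][1] + B[1][0] = 4 + 7 = 11) = 10 (attained at k = 0)
  C[0][1] = min over k of (A[0][0] + B[0][1] = 9 + 6 = 15, A[0][1] + B[1][1] = 4 + -4 = 0) = 0 (attained at k = 1)
  C[1][0] = min over k of (A[1][0] + B[0][0] = 10 + 1 = 11, A[1][1] + B[1][0] = -1 + 7 = 6) = 6 (attained at k = 1)
  C[1][1] = min over k of (A[1][0] + B[0][1] = 10 + 6 = 16, A[1][1] + B[1][1] = -1 + -4 = -5) = -5 (attained at k = 1)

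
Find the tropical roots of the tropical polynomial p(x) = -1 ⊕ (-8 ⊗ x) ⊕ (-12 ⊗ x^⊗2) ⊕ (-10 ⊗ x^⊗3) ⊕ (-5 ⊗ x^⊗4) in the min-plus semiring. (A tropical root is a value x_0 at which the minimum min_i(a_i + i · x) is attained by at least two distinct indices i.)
Roots: {-5, -2, 4, 7}

Each tropical root is a break point of the lower envelope of the lines y = a_i + i · x (there are 5 lines, with slopes 0, 1, ..., 4). Only the lines that attain the minimum somewhere contribute to roots; other lines are dominated. Here the surviving (envelope) indices are i = 4, i = 3, i = 2, i = 1, i = 0.
Intersections between consecutive envelope lines give the roots: for adjacent envelope indices i < j the intersection is x = (a_i − a_j) / (j − i). Reading off the sorted break points: {-5, -2, 4, 7}.
Verification: at each break x_0, at least two indices attain the minimum of min_i(a_i + i · x_0).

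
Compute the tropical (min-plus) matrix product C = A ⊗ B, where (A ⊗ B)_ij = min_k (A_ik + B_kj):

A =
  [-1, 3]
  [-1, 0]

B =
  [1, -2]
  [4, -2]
A ⊗ B =
  [0, -3]
  [0, -3]

Apply the min-plus product entry-by-entry:
  C[0][0] = min over k of (A[0][0] + B[0][0] = -1 + 1 = 0, A[0][1] + B[1][0] = 3 + 4 = 7) = 0 (attained at k = 0)
  C[0][1] = min over k of (A[0][0] + B[0][1] = -1 + -2 = -3, A[0][1] + B[1][1] = 3 + -2 = 1) = -3 (attained at k = 0)
  C[1][0] = min over k of (A[1][0] + B[0][0] = -1 + 1 = 0, A[1][1] + B[1][0] = 0 + 4 = 4) = 0 (attained at k = 0)
  C[1][1] = min over k of (A[1][0] + B[0][1] = -1 + -2 = -3, A[1][1] + B[1][1] = 0 + -2 = -2) = -3 (attained at k = 0)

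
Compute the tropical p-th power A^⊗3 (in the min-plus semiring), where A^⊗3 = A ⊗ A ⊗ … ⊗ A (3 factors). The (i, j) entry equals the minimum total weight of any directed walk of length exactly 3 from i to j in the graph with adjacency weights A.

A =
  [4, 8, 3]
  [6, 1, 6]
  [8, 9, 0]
A^⊗3 =
  [11, 10, 3]
  [8, 3, 6]
  [8, 9, 0]

Each entry (A^⊗3)_ij equals the minimum over all length-3 walks i = v_0 → v_1 → … → v_3 = j of Σ_t A[v_t][v_{t+1}]. For example, for (i, j) = (0, 2) we minimise over 9 possible intermediate vertex sequences; the minimum is 3, attained along the walk 0 → 2 → 2 → 2.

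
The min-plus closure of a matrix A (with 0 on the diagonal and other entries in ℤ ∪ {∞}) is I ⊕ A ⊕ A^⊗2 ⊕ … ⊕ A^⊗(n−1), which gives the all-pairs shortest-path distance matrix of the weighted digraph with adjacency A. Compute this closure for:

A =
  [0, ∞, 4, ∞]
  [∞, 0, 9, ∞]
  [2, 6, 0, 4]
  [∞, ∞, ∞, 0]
Closure =
  [0, 10, 4, 8]
  [11, 0, 9, 13]
  [2, 6, 0, 4]
  [∞, ∞, ∞, 0]

This is the Floyd-Warshall all-pairs shortest-path computation. For each intermediate vertex k = 0, 1, …, 3, update dist[i][j] ← min(dist[i][j], dist[i][k] + dist[k][j]). The final matrix gives, for each (i, j), the minimum total weight of any directed path from i to j (possibly empty when i = j).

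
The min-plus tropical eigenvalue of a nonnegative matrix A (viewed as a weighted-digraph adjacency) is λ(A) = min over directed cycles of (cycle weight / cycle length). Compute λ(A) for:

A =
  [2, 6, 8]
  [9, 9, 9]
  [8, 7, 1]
λ(A) = 1

Enumerate directed cycles and compute their means (weight / length). Sample:
  cycle 0 → 0: weight = 2, length = 1, mean = 2/1 ≈ 2.000
  cycle 1 → 1: weight = 9, length = 1, mean = 9/1 ≈ 9.000
  cycle 2 → 2: weight = 1, length = 1, mean = 1/1 ≈ 1.000
  cycle 0 → 1 → 0: weight = 15, length = 2, mean = 15/2 ≈ 7.500
  cycle 0 → 2 → 0: weight = 16, length = 2, mean = 16/2 ≈ 8.000
  cycle 1 → 0 → 1: weight = 15, length = 2, mean = 15/2 ≈ 7.500
Minimum mean = 1.000, attained e.g. along the cycle 2 → 2 with weight 1 and length 1. So λ(A) = 1/1 = 1.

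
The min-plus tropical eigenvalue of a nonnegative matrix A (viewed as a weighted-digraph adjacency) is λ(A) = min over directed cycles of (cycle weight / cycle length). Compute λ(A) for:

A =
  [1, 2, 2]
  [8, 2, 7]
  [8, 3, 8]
λ(A) = 1

Enumerate directed cycles and compute their means (weight / length). Sample:
  cycle 0 → 0: weight = 1, length = 1, mean = 1/1 ≈ 1.000
  cycle 1 → 1: weight = 2, length = 1, mean = 2/1 ≈ 2.000
  cycle 2 → 2: weight = 8, length = 1, mean = 8/1 ≈ 8.000
  cycle 0 → 1 → 0: weight = 10, length = 2, mean = 10/2 ≈ 5.000
  cycle 0 → 2 → 0: weight = 10, length = 2, mean = 10/2 ≈ 5.000
  cycle 1 → 0 → 1: weight = 10, length = 2, mean = 10/2 ≈ 5.000
Minimum mean = 1.000, attained e.g. along the cycle 0 → 0 with weight 1 and length 1. So λ(A) = 1/1 = 1.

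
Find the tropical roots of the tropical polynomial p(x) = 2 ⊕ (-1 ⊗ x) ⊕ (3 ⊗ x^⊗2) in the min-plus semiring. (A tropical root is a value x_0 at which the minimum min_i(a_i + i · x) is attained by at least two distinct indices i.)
Roots: {-4, 3}

Each tropical root is a break point of the lower envelope of the lines y = a_i + i · x (there are 3 lines, with slopes 0, 1, ..., 2). Only the lines that attain the minimum somewhere contribute to roots; other lines are dominated. Here the surviving (envelope) indices are i = 2, i = 1, i = 0.
Intersections between consecutive envelope lines give the roots: for adjacent envelope indices i < j the intersection is x = (a_i − a_j) / (j − i). Reading off the sorted break points: {-4, 3}.
Verification: at each break x_0, at least two indices attain the minimum of min_i(a_i + i · x_0).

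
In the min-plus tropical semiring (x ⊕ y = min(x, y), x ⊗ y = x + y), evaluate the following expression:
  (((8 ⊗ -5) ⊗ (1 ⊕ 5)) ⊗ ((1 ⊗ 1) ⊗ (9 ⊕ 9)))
(((8 ⊗ -5) ⊗ (1 ⊕ 5)) ⊗ ((1 ⊗ 1) ⊗ (9 ⊕ 9))) = 15

Expand innermost to outermost. Recall ⊕ takes the minimum of its arguments and ⊗ takes their sum. Working out the expression (((8 ⊗ -5) ⊗ (1 ⊕ 5)) ⊗ ((1 ⊗ 1) ⊗ (9 ⊕ 9))) gives 15.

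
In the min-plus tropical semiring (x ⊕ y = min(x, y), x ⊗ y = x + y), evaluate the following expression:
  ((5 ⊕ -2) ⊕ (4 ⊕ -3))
((5 ⊕ -2) ⊕ (4 ⊕ -3)) = -3

Expand innermost to outermost. Recall ⊕ takes the minimum of its arguments and ⊗ takes their sum. Working out the expression ((5 ⊕ -2) ⊕ (4 ⊕ -3)) gives -3.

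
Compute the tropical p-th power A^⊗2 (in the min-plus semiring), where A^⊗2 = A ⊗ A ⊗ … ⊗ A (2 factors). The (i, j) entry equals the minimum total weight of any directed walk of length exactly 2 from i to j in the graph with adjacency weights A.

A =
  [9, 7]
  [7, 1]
A^⊗2 =
  [14, 8]
  [8, 2]

Each entry (A^⊗2)_ij equals the minimum over all length-2 walks i = v_0 → v_1 → … → v_2 = j of Σ_t A[v_t][v_{t+1}]. For example, for (i, j) = (0, 1) we minimise over 2 possible intermediate vertex sequences; the minimum is 8, attained along the walk 0 → 1 → 1.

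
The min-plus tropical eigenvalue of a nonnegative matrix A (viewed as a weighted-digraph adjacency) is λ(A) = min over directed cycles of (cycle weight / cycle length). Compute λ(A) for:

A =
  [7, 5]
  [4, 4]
λ(A) = 4

Enumerate directed cycles and compute their means (weight / length). Sample:
  cycle 0 → 0: weight = 7, length = 1, mean = 7/1 ≈ 7.000
  cycle 1 → 1: weight = 4, length = 1, mean = 4/1 ≈ 4.000
  cycle 0 → 1 → 0: weight = 9, length = 2, mean = 9/2 ≈ 4.500
  cycle 1 → 0 → 1: weight = 9, length = 2, mean = 9/2 ≈ 4.500
Minimum mean = 4.000, attained e.g. along the cycle 1 → 1 with weight 4 and length 1. So λ(A) = 4/1 = 4.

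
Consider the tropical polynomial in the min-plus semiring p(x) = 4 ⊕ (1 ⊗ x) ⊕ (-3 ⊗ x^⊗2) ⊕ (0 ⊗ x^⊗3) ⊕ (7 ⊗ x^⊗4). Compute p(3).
p(3) = 3

A tropical monomial a ⊗ x^⊗i evaluates to a + i · x. Evaluating each term at x = 3:
  Term 0 contributes 4 + 0 · 3 = 4
  Term 1 contributes 1 + 1 · 3 = 4
  Term 2 contributes -3 + 2 · 3 = 3
  Term 3 contributes 0 + 3 · 3 = 9
  Term 4 contributes 7 + 4 · 3 = 19
p(3) = ⊕ of these = min[4, 4, 3, 9, 19] = 3.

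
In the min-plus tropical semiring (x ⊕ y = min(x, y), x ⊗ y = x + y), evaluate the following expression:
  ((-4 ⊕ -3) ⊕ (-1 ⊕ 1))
((-4 ⊕ -3) ⊕ (-1 ⊕ 1)) = -4

Expand innermost to outermost. Recall ⊕ takes the minimum of its arguments and ⊗ takes their sum. Working out the expression ((-4 ⊕ -3) ⊕ (-1 ⊕ 1)) gives -4.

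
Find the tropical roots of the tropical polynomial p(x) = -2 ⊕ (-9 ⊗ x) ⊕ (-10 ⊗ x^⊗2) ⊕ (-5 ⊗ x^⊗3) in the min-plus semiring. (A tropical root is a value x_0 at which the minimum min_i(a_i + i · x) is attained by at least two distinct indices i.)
Roots: {-5, 1, 7}

Each tropical root is a break point of the lower envelope of the lines y = a_i + i · x (there are 4 lines, with slopes 0, 1, ..., 3). Only the lines that attain the minimum somewhere contribute to roots; other lines are dominated. Here the surviving (envelope) indices are i = 3, i = 2, i = 1, i = 0.
Intersections between consecutive envelope lines give the roots: for adjacent envelope indices i < j the intersection is x = (a_i − a_j) / (j − i). Reading off the sorted break points: {-5, 1, 7}.
Verification: at each break x_0, at least two indices attain the minimum of min_i(a_i + i · x_0).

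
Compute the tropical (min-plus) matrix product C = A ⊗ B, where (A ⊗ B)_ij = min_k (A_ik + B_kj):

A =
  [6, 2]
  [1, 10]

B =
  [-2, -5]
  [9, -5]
A ⊗ B =
  [4, -3]
  [-1, -4]

Apply the min-plus product entry-by-entry:
  C[0][0] = min over k of (A[0][0] + B[0][0] = 6 + -2 = 4, A[0][1] + B[1][0] = 2 + 9 = 11) = 4 (attained at k = 0)
  C[0][1] = min over k of (A[0][0] + B[0][1] = 6 + -5 = 1, A[0][1] + B[1][1] = 2 + -5 = -3) = -3 (attained at k = 1)
  C[1][0] = min over k of (A[1][0] + B[0][0] = 1 + -2 = -1, A[1][1] + B[1][0] = 10 + 9 = 19) = -1 (attained at k = 0)
  C[1][1] = min over k of (A[1][0] + B[0][1] = 1 + -5 = -4, A[1][1] + B[1][1] = 10 + -5 = 5) = -4 (attained at k = 0)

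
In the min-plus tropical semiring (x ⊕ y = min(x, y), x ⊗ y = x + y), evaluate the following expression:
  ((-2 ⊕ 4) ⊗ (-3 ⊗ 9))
((-2 ⊕ 4) ⊗ (-3 ⊗ 9)) = 4

Expand innermost to outermost. Recall ⊕ takes the minimum of its arguments and ⊗ takes their sum. Working out the expression ((-2 ⊕ 4) ⊗ (-3 ⊗ 9)) gives 4.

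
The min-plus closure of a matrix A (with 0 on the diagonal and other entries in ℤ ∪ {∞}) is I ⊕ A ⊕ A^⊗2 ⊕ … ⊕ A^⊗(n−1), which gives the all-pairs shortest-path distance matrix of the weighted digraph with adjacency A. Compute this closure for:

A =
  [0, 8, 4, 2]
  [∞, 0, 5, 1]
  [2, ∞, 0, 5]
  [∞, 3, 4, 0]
Closure =
  [0, 5, 4, 2]
  [7, 0, 5, 1]
  [2, 7, 0, 4]
  [6, 3, 4, 0]

This is the Floyd-Warshall all-pairs shortest-path computation. For each intermediate vertex k = 0, 1, …, 3, update dist[i][j] ← min(dist[i][j], dist[i][k] + dist[k][j]). The final matrix gives, for each (i, j), the minimum total weight of any directed path from i to j (possibly empty when i = j).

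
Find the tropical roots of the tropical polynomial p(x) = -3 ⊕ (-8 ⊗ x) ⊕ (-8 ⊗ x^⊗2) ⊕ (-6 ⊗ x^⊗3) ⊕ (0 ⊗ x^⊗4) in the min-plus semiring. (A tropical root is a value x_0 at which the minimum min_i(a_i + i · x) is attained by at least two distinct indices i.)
Roots: {-6, -2, 0, 5}

Each tropical root is a break point of the lower envelope of the lines y = a_i + i · x (there are 5 lines, with slopes 0, 1, ..., 4). Only the lines that attain the minimum somewhere contribute to roots; other lines are dominated. Here the surviving (envelope) indices are i = 4, i = 3, i = 2, i = 1, i = 0.
Intersections between consecutive envelope lines give the roots: for adjacent envelope indices i < j the intersection is x = (a_i − a_j) / (j − i). Reading off the sorted break points: {-6, -2, 0, 5}.
Verification: at each break x_0, at least two indices attain the minimum of min_i(a_i + i · x_0).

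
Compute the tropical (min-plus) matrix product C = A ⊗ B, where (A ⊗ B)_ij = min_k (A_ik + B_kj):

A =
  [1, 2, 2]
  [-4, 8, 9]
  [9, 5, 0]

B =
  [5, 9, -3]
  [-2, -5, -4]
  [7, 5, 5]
A ⊗ B =
  [0, -3, -2]
  [1, 3, -7]
  [3, 0, 1]

Apply the min-plus product entry-by-entry:
  C[0][0] = min over k of (A[0][0] + B[0][0] = 1 + 5 = 6, A[0][1] + B[1][0] = 2 + -2 = 0, A[0][2] + B[2][0] = 2 + 7 = 9) = 0 (attained at k = 1)
  C[0][1] = min over k of (A[0][0] + B[0][1] = 1 + 9 = 10, A[0][1] + B[1][1] = 2 + -5 = -3, A[0][2] + B[2][1] = 2 + 5 = 7) = -3 (attained at k = 1)
  C[0][2] = min over k of (A[0][0] + B[0][2] = 1 + -3 = -2, A[0][1] + B[1][2] = 2 + -4 = -2, A[0][2] + B[2][2] = 2 + 5 = 7) = -2 (attained at k = 0)
  C[1][0] = min over k of (A[1][0] + B[0][0] = -4 + 5 = 1, A[1][1] + B[1][0] = 8 + -2 = 6, A[1][2] + B[2][0] = 9 + 7 = 16) = 1 (attained at k = 0)
  C[1][1] = min over k of (A[1][0] + B[0][1] = -4 + 9 = 5, A[1][1] + B[1][1] = 8 + -5 = 3, A[1][2] + B[2][1] = 9 + 5 = 14) = 3 (attained at k = 1)
  C[1][2] = min over k of (A[1][0] + B[0][2] = -4 + -3 = -7, A[1][1] + B[1][2] = 8 + -4 = 4, A[1][2] + B[2][2] = 9 + 5 = 14) = -7 (attained at k = 0)
  C[2][0] = min over k of (A[2][0] + B[0][0] = 9 + 5 = 14, A[2][1] + B[1][0] = 5 + -2 = 3, A[2][2] + B[2][0] = 0 + 7 = 7) = 3 (attained at k = 1)
  C[2][1] = min over k of (A[2][0] + B[0][1] = 9 + 9 = 18, A[2][1] + B[1][1] = 5 + -5 = 0, A[2][2] + B[2][1] = 0 + 5 = 5) = 0 (attained at k = 1)
  C[2][2] = min over k of (A[2][0] + B[0][2] = 9 + -3 = 6, A[2][1] + B[1][2] = 5 + -4 = 1, A[2][2] + B[2][2] = 0 + 5 = 5) = 1 (attained at k = 1)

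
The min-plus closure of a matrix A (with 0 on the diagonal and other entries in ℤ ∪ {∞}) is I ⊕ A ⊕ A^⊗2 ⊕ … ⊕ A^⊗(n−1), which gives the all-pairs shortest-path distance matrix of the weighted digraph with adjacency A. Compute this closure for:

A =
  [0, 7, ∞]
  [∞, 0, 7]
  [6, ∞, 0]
Closure =
  [0, 7, 14]
  [13, 0, 7]
  [6, 13, 0]

This is the Floyd-Warshall all-pairs shortest-path computation. For each intermediate vertex k = 0, 1, …, 2, update dist[i][j] ← min(dist[i][j], dist[i][k] + dist[k][j]). The final matrix gives, for each (i, j), the minimum total weight of any directed path from i to j (possibly empty when i = j).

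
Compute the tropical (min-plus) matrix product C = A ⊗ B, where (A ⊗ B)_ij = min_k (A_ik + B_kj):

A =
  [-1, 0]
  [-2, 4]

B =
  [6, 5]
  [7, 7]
A ⊗ B =
  [5, 4]
  [4, 3]

Apply the min-plus product entry-by-entry:
  C[0][0] = min over k of (A[0][0] + B[0][0] = -1 + 6 = 5, A[0][1] + B[1][0] = 0 + 7 = 7) = 5 (attained at k = 0)
  C[0][1] = min over k of (A[0][0] + B[0][1] = -1 + 5 = 4, A[0][1] + B[1][1] = 0 + 7 = 7) = 4 (attained at k = 0)
  C[1][0] = min over k of (A[1][0] + B[0][0] = -2 + 6 = 4, A[1][1] + B[1][0] = 4 + 7 = 11) = 4 (attained at k = 0)
  C[1][1] = min over k of (A[1][0] + B[0][1] = -2 + 5 = 3, A[1][1] + B[1][1] = 4 + 7 = 11) = 3 (attained at k = 0)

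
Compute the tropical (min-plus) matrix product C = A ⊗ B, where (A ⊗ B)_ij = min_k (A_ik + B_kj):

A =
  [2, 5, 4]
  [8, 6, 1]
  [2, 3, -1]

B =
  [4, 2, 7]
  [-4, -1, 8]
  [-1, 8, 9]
A ⊗ B =
  [1, 4, 9]
  [0, 5, 10]
  [-2, 2, 8]

Apply the min-plus product entry-by-entry:
  C[0][0] = min over k of (A[0][0] + B[0][0] = 2 + 4 = 6, A[0][1] + B[1][0] = 5 + -4 = 1, A[0][2] + B[2][0] = 4 + -1 = 3) = 1 (attained at k = 1)
  C[0][1] = min over k of (A[0][0] + B[0][1] = 2 + 2 = 4, A[0][1] + B[1][1] = 5 + -1 = 4, A[0][2] + B[2][1] = 4 + 8 = 12) = 4 (attained at k = 0)
  C[0][2] = min over k of (A[0][0] + B[0][2] = 2 + 7 = 9, A[0][1] + B[1][2] = 5 + 8 = 13, A[0][2] + B[2][2] = 4 + 9 = 13) = 9 (attained at k = 0)
  C[1][0] = min over k of (A[1][0] + B[0][0] = 8 + 4 = 12, A[1][1] + B[1][0] = 6 + -4 = 2, A[1][2] + B[2][0] = 1 + -1 = 0) = 0 (attained at k = 2)
  C[1][1] = min over k of (A[1][0] + B[0][1] = 8 + 2 = 10, A[1][1] + B[1][1] = 6 + -1 = 5, A[1][2] + B[2][1] = 1 + 8 = 9) = 5 (attained at k = 1)
  C[1][2] = min over k of (A[1][0] + B[0][2] = 8 + 7 = 15, A[1][1] + B[1][2] = 6 + 8 = 14, A[1][2] + B[2][2] = 1 + 9 = 10) = 10 (attained at k = 2)
  C[2][0] = min over k of (A[2][0] + B[0][0] = 2 + 4 = 6, A[2][1] + B[1][0] = 3 + -4 = -1, A[2][2] + B[2][0] = -1 + -1 = -2) = -2 (attained at k = 2)
  C[2][1] = min over k of (A[2][0] + B[0][1] = 2 + 2 = 4, A[2][1] + B[1][1] = 3 + -1 = 2, A[2][2] + B[2][1] = -1 + 8 = 7) = 2 (attained at k = 1)
  C[2][2] = min over k of (A[2][0] + B[0][2] = 2 + 7 = 9, A[2][1] + B[1][2] = 3 + 8 = 11, A[2][2] + B[2][2] = -1 + 9 = 8) = 8 (attained at k = 2)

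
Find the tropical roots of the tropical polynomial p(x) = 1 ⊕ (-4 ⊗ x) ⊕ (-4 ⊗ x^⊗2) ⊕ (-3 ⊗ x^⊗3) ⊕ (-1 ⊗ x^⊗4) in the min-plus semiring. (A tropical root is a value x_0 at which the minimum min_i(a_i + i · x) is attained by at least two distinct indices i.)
Roots: {-2, -1, 0, 5}

Each tropical root is a break point of the lower envelope of the lines y = a_i + i · x (there are 5 lines, with slopes 0, 1, ..., 4). Only the lines that attain the minimum somewhere contribute to roots; other lines are dominated. Here the surviving (envelope) indices are i = 4, i = 3, i = 2, i = 1, i = 0.
Intersections between consecutive envelope lines give the roots: for adjacent envelope indices i < j the intersection is x = (a_i − a_j) / (j − i). Reading off the sorted break points: {-2, -1, 0, 5}.
Verification: at each break x_0, at least two indices attain the minimum of min_i(a_i + i · x_0).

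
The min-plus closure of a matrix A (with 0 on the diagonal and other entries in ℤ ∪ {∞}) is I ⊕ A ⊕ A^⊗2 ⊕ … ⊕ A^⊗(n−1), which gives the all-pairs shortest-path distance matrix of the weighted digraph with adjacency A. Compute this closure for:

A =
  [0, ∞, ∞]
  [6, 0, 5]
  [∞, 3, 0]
Closure =
  [0, ∞, ∞]
  [6, 0, 5]
  [9, 3, 0]

This is the Floyd-Warshall all-pairs shortest-path computation. For each intermediate vertex k = 0, 1, …, 2, update dist[i][j] ← min(dist[i][j], dist[i][k] + dist[k][j]). The final matrix gives, for each (i, j), the minimum total weight of any directed path from i to j (possibly empty when i = j).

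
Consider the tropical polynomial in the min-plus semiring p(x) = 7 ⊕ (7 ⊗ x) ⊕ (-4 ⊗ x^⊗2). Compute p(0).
p(0) = -4

A tropical monomial a ⊗ x^⊗i evaluates to a + i · x. Evaluating each term at x = 0:
  Term 0 contributes 7 + 0 · 0 = 7
  Term 1 contributes 7 + 1 · 0 = 7
  Term 2 contributes -4 + 2 · 0 = -4
p(0) = ⊕ of these = min[7, 7, -4] = -4.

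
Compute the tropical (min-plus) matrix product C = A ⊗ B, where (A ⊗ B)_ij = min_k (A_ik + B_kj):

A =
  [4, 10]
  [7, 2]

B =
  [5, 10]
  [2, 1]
A ⊗ B =
  [9, 11]
  [4, 3]

Apply the min-plus product entry-by-entry:
  C[0][0] = min over k of (A[0][0] + B[0][0] = 4 + 5 = 9, A[0][1] + B[1][0] = 10 + 2 = 12) = 9 (attained at k = 0)
  C[0][1] = min over k of (A[0][0] + B[0][1] = 4 + 10 = 14, A[0][1] + B[1][1] = 10 + 1 = 11) = 11 (attained at k = 1)
  C[1][0] = min over k of (A[1][0] + B[0][0] = 7 + 5 = 12, A[1][1] + B[1][0] = 2 + 2 = 4) = 4 (attained at k = 1)
  C[1][1] = min over k of (A[1][0] + B[0][1] = 7 + 10 = 17, A[1][1] + B[1][1] = 2 + 1 = 3) = 3 (attained at k = 1)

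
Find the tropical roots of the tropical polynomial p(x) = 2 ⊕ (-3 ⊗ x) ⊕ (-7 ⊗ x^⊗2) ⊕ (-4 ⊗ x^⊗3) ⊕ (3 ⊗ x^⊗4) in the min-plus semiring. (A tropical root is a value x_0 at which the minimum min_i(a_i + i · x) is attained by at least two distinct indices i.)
Roots: {-7, -3, 4, 5}

Each tropical root is a break point of the lower envelope of the lines y = a_i + i · x (there are 5 lines, with slopes 0, 1, ..., 4). Only the lines that attain the minimum somewhere contribute to roots; other lines are dominated. Here the surviving (envelope) indices are i = 4, i = 3, i = 2, i = 1, i = 0.
Intersections between consecutive envelope lines give the roots: for adjacent envelope indices i < j the intersection is x = (a_i − a_j) / (j − i). Reading off the sorted break points: {-7, -3, 4, 5}.
Verification: at each break x_0, at least two indices attain the minimum of min_i(a_i + i · x_0).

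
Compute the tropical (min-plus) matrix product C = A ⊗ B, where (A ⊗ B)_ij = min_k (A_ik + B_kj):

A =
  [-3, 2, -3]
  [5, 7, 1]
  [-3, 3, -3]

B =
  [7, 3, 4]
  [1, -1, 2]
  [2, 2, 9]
A ⊗ B =
  [-1, -1, 1]
  [3, 3, 9]
  [-1, -1, 1]

Apply the min-plus product entry-by-entry:
  C[0][0] = min over k of (A[0][0] + B[0][0] = -3 + 7 = 4, A[0][1] + B[1][0] = 2 + 1 = 3, A[0][2] + B[2][0] = -3 + 2 = -1) = -1 (attained at k = 2)
  C[0][1] = min over k of (A[0][0] + B[0][1] = -3 + 3 = 0, A[0][1] + B[1][1] = 2 + -1 = 1, A[0][2] + B[2][1] = -3 + 2 = -1) = -1 (attained at k = 2)
  C[0][2] = min over k of (A[0][0] + B[0][2] = -3 + 4 = 1, A[0][1] + B[1][2] = 2 + 2 = 4, A[0][2] + B[2][2] = -3 + 9 = 6) = 1 (attained at k = 0)
  C[1][0] = min over k of (A[1][0] + B[0][0] = 5 + 7 = 12, A[1][1] + B[1][0] = 7 + 1 = 8, A[1][2] + B[2][0] = 1 + 2 = 3) = 3 (attained at k = 2)
  C[1][1] = min over k of (A[1][0] + B[0][1] = 5 + 3 = 8, A[1][1] + B[1][1] = 7 + -1 = 6, A[1][2] + B[2][1] = 1 + 2 = 3) = 3 (attained at k = 2)
  C[1][2] = min over k of (A[1][0] + B[0][2] = 5 + 4 = 9, A[1][1] + B[1][2] = 7 + 2 = 9, A[1][2] + B[2][2] = 1 + 9 = 10) = 9 (attained at k = 0)
  C[2][0] = min over k of (A[2][0] + B[0][0] = -3 + 7 = 4, A[2][1] + B[1][0] = 3 + 1 = 4, A[2][2] + B[2][0] = -3 + 2 = -1) = -1 (attained at k = 2)
  C[2][1] = min over k of (A[2][0] + B[0][1] = -3 + 3 = 0, A[2][1] + B[1][1] = 3 + -1 = 2, A[2][2] + B[2][1] = -3 + 2 = -1) = -1 (attained at k = 2)
  C[2][2] = min over k of (A[2][0] + B[0][2] = -3 + 4 = 1, A[2][1] + B[1][2] = 3 + 2 = 5, A[2][2] + B[2][2] = -3 + 9 = 6) = 1 (attained at k = 0)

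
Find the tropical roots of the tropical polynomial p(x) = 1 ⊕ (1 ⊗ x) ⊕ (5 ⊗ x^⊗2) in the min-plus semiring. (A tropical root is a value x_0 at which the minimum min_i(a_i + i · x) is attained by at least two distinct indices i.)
Roots: {-4, 0}

Each tropical root is a break point of the lower envelope of the lines y = a_i + i · x (there are 3 lines, with slopes 0, 1, ..., 2). Only the lines that attain the minimum somewhere contribute to roots; other lines are dominated. Here the surviving (envelope) indices are i = 2, i = 1, i = 0.
Intersections between consecutive envelope lines give the roots: for adjacent envelope indices i < j the intersection is x = (a_i − a_j) / (j − i). Reading off the sorted break points: {-4, 0}.
Verification: at each break x_0, at least two indices attain the minimum of min_i(a_i + i · x_0).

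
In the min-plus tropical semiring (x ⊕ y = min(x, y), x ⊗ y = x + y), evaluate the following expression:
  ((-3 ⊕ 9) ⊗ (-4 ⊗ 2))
((-3 ⊕ 9) ⊗ (-4 ⊗ 2)) = -5

Expand innermost to outermost. Recall ⊕ takes the minimum of its arguments and ⊗ takes their sum. Working out the expression ((-3 ⊕ 9) ⊗ (-4 ⊗ 2)) gives -5.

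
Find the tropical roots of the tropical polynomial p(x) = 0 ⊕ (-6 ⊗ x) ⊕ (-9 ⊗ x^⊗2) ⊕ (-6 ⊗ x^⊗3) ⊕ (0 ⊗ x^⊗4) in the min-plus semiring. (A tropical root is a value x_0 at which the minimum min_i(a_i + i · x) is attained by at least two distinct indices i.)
Roots: {-6, -3, 3, 6}

Each tropical root is a break point of the lower envelope of the lines y = a_i + i · x (there are 5 lines, with slopes 0, 1, ..., 4). Only the lines that attain the minimum somewhere contribute to roots; other lines are dominated. Here the surviving (envelope) indices are i = 4, i = 3, i = 2, i = 1, i = 0.
Intersections between consecutive envelope lines give the roots: for adjacent envelope indices i < j the intersection is x = (a_i − a_j) / (j − i). Reading off the sorted break points: {-6, -3, 3, 6}.
Verification: at each break x_0, at least two indices attain the minimum of min_i(a_i + i · x_0).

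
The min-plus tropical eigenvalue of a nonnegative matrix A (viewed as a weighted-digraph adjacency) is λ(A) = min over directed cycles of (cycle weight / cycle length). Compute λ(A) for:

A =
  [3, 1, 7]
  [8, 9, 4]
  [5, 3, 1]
λ(A) = 1

Enumerate directed cycles and compute their means (weight / length). Sample:
  cycle 0 → 0: weight = 3, length = 1, mean = 3/1 ≈ 3.000
  cycle 1 → 1: weight = 9, length = 1, mean = 9/1 ≈ 9.000
  cycle 2 → 2: weight = 1, length = 1, mean = 1/1 ≈ 1.000
  cycle 0 → 1 → 0: weight = 9, length = 2, mean = 9/2 ≈ 4.500
  cycle 0 → 2 → 0: weight = 12, length = 2, mean = 12/2 ≈ 6.000
  cycle 1 → 0 → 1: weight = 9, length = 2, mean = 9/2 ≈ 4.500
Minimum mean = 1.000, attained e.g. along the cycle 2 → 2 with weight 1 and length 1. So λ(A) = 1/1 = 1.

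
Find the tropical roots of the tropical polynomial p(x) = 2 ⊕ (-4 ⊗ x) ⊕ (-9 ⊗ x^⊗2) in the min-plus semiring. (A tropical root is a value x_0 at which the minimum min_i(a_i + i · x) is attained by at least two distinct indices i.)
Roots: {5, 6}

Each tropical root is a break point of the lower envelope of the lines y = a_i + i · x (there are 3 lines, with slopes 0, 1, ..., 2). Only the lines that attain the minimum somewhere contribute to roots; other lines are dominated. Here the surviving (envelope) indices are i = 2, i = 1, i = 0.
Intersections between consecutive envelope lines give the roots: for adjacent envelope indices i < j the intersection is x = (a_i − a_j) / (j − i). Reading off the sorted break points: {5, 6}.
Verification: at each break x_0, at least two indices attain the minimum of min_i(a_i + i · x_0).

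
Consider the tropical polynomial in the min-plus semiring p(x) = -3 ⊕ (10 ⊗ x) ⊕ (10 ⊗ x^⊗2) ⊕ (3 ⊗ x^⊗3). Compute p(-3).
p(-3) = -6

A tropical monomial a ⊗ x^⊗i evaluates to a + i · x. Evaluating each term at x = -3:
  Term 0 contributes -3 + 0 · -3 = -3
  Term 1 contributes 10 + 1 · -3 = 7
  Term 2 contributes 10 + 2 · -3 = 4
  Term 3 contributes 3 + 3 · -3 = -6
p(-3) = ⊕ of these = min[-3, 7, 4, -6] = -6.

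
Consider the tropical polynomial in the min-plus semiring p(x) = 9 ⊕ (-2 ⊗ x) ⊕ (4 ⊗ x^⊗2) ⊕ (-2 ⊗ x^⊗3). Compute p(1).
p(1) = -1

A tropical monomial a ⊗ x^⊗i evaluates to a + i · x. Evaluating each term at x = 1:
  Term 0 contributes 9 + 0 · 1 = 9
  Term 1 contributes -2 + 1 · 1 = -1
  Term 2 contributes 4 + 2 · 1 = 6
  Term 3 contributes -2 + 3 · 1 = 1
p(1) = ⊕ of these = min[9, -1, 6, 1] = -1.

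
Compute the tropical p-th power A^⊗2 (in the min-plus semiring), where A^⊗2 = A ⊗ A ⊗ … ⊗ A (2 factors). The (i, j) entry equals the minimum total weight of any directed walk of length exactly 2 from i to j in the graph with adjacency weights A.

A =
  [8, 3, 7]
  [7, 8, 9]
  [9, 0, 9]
A^⊗2 =
  [10, 7, 12]
  [15, 9, 14]
  [7, 8, 9]

Each entry (A^⊗2)_ij equals the minimum over all length-2 walks i = v_0 → v_1 → … → v_2 = j of Σ_t A[v_t][v_{t+1}]. For example, for (i, j) = (0, 2) we minimise over 3 possible intermediate vertex sequences; the minimum is 12, attained along the walk 0 → 1 → 2.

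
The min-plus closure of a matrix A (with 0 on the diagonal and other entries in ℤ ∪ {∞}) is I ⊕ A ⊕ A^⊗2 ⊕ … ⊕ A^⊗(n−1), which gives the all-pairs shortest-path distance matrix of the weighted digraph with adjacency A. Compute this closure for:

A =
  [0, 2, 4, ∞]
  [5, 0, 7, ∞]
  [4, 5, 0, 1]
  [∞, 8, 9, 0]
Closure =
  [0, 2, 4, 5]
  [5, 0, 7, 8]
  [4, 5, 0, 1]
  [13, 8, 9, 0]

This is the Floyd-Warshall all-pairs shortest-path computation. For each intermediate vertex k = 0, 1, …, 3, update dist[i][j] ← min(dist[i][j], dist[i][k] + dist[k][j]). The final matrix gives, for each (i, j), the minimum total weight of any directed path from i to j (possibly empty when i = j).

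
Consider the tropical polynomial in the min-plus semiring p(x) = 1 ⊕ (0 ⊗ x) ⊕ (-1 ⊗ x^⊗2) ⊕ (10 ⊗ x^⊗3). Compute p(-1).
p(-1) = -3

A tropical monomial a ⊗ x^⊗i evaluates to a + i · x. Evaluating each term at x = -1:
  Term 0 contributes 1 + 0 · -1 = 1
  Term 1 contributes 0 + 1 · -1 = -1
  Term 2 contributes -1 + 2 · -1 = -3
  Term 3 contributes 10 + 3 · -1 = 7
p(-1) = ⊕ of these = min[1, -1, -3, 7] = -3.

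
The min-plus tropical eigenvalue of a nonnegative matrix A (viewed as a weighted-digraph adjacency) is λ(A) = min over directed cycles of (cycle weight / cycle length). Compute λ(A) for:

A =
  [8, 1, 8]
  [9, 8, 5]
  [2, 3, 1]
λ(A) = 1

Enumerate directed cycles and compute their means (weight / length). Sample:
  cycle 0 → 0: weight = 8, length = 1, mean = 8/1 ≈ 8.000
  cycle 1 → 1: weight = 8, length = 1, mean = 8/1 ≈ 8.000
  cycle 2 → 2: weight = 1, length = 1, mean = 1/1 ≈ 1.000
  cycle 0 → 1 → 0: weight = 10, length = 2, mean = 10/2 ≈ 5.000
  cycle 0 → 2 → 0: weight = 10, length = 2, mean = 10/2 ≈ 5.000
  cycle 1 → 0 → 1: weight = 10, length = 2, mean = 10/2 ≈ 5.000
Minimum mean = 1.000, attained e.g. along the cycle 2 → 2 with weight 1 and length 1. So λ(A) = 1/1 = 1.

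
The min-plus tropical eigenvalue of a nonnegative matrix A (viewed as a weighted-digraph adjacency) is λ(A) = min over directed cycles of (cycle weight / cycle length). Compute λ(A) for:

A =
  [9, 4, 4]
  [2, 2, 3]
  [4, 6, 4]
λ(A) = 2

Enumerate directed cycles and compute their means (weight / length). Sample:
  cycle 0 → 0: weight = 9, length = 1, mean = 9/1 ≈ 9.000
  cycle 1 → 1: weight = 2, length = 1, mean = 2/1 ≈ 2.000
  cycle 2 → 2: weight = 4, length = 1, mean = 4/1 ≈ 4.000
  cycle 0 → 1 → 0: weight = 6, length = 2, mean = 6/2 ≈ 3.000
  cycle 0 → 2 → 0: weight = 8, length = 2, mean = 8/2 ≈ 4.000
  cycle 1 → 0 → 1: weight = 6, length = 2, mean = 6/2 ≈ 3.000
Minimum mean = 2.000, attained e.g. along the cycle 1 → 1 with weight 2 and length 1. So λ(A) = 2/1 = 2.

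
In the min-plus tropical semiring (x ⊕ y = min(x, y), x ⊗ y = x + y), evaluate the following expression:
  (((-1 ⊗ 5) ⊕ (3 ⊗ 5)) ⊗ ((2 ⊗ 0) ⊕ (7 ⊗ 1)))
(((-1 ⊗ 5) ⊕ (3 ⊗ 5)) ⊗ ((2 ⊗ 0) ⊕ (7 ⊗ 1))) = 6

Expand innermost to outermost. Recall ⊕ takes the minimum of its arguments and ⊗ takes their sum. Working out the expression (((-1 ⊗ 5) ⊕ (3 ⊗ 5)) ⊗ ((2 ⊗ 0) ⊕ (7 ⊗ 1))) gives 6.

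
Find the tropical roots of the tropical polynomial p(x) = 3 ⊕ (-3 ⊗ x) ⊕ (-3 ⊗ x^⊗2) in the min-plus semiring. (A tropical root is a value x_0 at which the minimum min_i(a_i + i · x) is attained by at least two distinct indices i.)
Roots: {0, 6}

Each tropical root is a break point of the lower envelope of the lines y = a_i + i · x (there are 3 lines, with slopes 0, 1, ..., 2). Only the lines that attain the minimum somewhere contribute to roots; other lines are dominated. Here the surviving (envelope) indices are i = 2, i = 1, i = 0.
Intersections between consecutive envelope lines give the roots: for adjacent envelope indices i < j the intersection is x = (a_i − a_j) / (j − i). Reading off the sorted break points: {0, 6}.
Verification: at each break x_0, at least two indices attain the minimum of min_i(a_i + i · x_0).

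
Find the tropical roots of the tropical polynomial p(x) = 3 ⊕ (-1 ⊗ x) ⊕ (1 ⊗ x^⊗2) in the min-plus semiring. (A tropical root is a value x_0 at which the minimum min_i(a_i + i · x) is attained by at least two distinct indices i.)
Roots: {-2, 4}

Each tropical root is a break point of the lower envelope of the lines y = a_i + i · x (there are 3 lines, with slopes 0, 1, ..., 2). Only the lines that attain the minimum somewhere contribute to roots; other lines are dominated. Here the surviving (envelope) indices are i = 2, i = 1, i = 0.
Intersections between consecutive envelope lines give the roots: for adjacent envelope indices i < j the intersection is x = (a_i − a_j) / (j − i). Reading off the sorted break points: {-2, 4}.
Verification: at each break x_0, at least two indices attain the minimum of min_i(a_i + i · x_0).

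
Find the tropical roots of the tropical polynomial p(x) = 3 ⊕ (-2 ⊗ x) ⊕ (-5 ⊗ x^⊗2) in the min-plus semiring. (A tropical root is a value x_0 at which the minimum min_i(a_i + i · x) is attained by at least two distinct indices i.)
Roots: {3, 5}

Each tropical root is a break point of the lower envelope of the lines y = a_i + i · x (there are 3 lines, with slopes 0, 1, ..., 2). Only the lines that attain the minimum somewhere contribute to roots; other lines are dominated. Here the surviving (envelope) indices are i = 2, i = 1, i = 0.
Intersections between consecutive envelope lines give the roots: for adjacent envelope indices i < j the intersection is x = (a_i − a_j) / (j − i). Reading off the sorted break points: {3, 5}.
Verification: at each break x_0, at least two indices attain the minimum of min_i(a_i + i · x_0).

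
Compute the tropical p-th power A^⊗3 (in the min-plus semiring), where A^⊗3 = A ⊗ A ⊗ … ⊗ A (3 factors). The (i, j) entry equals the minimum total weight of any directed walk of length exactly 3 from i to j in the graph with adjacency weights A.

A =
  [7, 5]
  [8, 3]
A^⊗3 =
  [16, 11]
  [14, 9]

Each entry (A^⊗3)_ij equals the minimum over all length-3 walks i = v_0 → v_1 → … → v_3 = j of Σ_t A[v_t][v_{t+1}]. For example, for (i, j) = (0, 1) we minimise over 4 possible intermediate vertex sequences; the minimum is 11, attained along the walk 0 → 1 → 1 → 1.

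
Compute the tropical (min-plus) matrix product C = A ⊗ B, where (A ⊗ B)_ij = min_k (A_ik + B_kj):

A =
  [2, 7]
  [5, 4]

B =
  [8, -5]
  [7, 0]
A ⊗ B =
  [10, -3]
  [11, 0]

Apply the min-plus product entry-by-entry:
  C[0][0] = min over k of (A[0][0] + B[0][0] = 2 + 8 = 10, A[0][1] + B[1][0] = 7 + 7 = 14) = 10 (attained at k = 0)
  C[0][1] = min over k of (A[0][0] + B[0][1] = 2 + -5 = -3, A[0][1] + B[1][1] = 7 + 0 = 7) = -3 (attained at k = 0)
  C[1][0] = min over k of (A[1][0] + B[0][0] = 5 + 8 = 13, A[1][1] + B[1][0] = 4 + 7 = 11) = 11 (attained at k = 1)
  C[1][1] = min over k of (A[1][0] + B[0][1] = 5 + -5 = 0, A[1][1] + B[1][1] = 4 + 0 = 4) = 0 (attained at k = 0)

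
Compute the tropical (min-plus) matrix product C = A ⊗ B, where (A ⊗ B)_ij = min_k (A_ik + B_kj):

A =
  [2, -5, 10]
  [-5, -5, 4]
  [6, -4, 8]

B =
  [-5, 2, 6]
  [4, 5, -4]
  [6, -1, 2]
A ⊗ B =
  [-3, 0, -9]
  [-10, -3, -9]
  [0, 1, -8]

Apply the min-plus product entry-by-entry:
  C[0][0] = min over k of (A[0][0] + B[0][0] = 2 + -5 = -3, A[0][1] + B[1][0] = -5 + 4 = -1, A[0][2] + B[2][0] = 10 + 6 = 16) = -3 (attained at k = 0)
  C[0][1] = min over k of (A[0][0] + B[0][1] = 2 + 2 = 4, A[0][1] + B[1][1] = -5 + 5 = 0, A[0][2] + B[2][1] = 10 + -1 = 9) = 0 (attained at k = 1)
  C[0][2] = min over k of (A[0][0] + B[0][2] = 2 + 6 = 8, A[0][1] + B[1][2] = -5 + -4 = -9, A[0][2] + B[2][2] = 10 + 2 = 12) = -9 (attained at k = 1)
  C[1][0] = min over k of (A[1][0] + B[0][0] = -5 + -5 = -10, A[1][1] + B[1][0] = -5 + 4 = -1, A[1][2] + B[2][0] = 4 + 6 = 10) = -10 (attained at k = 0)
  C[1][1] = min over k of (A[1][0] + B[0][1] = -5 + 2 = -3, A[1][1] + B[1][1] = -5 + 5 = 0, A[1][2] + B[2][1] = 4 + -1 = 3) = -3 (attained at k = 0)
  C[1][2] = min over k of (A[1][0] + B[0][2] = -5 + 6 = 1, A[1][1] + B[1][2] = -5 + -4 = -9, A[1][2] + B[2][2] = 4 + 2 = 6) = -9 (attained at k = 1)
  C[2][0] = min over k of (A[2][0] + B[0][0] = 6 + -5 = 1, A[2][1] + B[1][0] = -4 + 4 = 0, A[2][2] + B[2][0] = 8 + 6 = 14) = 0 (attained at k = 1)
  C[2][1] = min over k of (A[2][0] + B[0][1] = 6 + 2 = 8, A[2][1] + B[1][1] = -4 + 5 = 1, A[2][2] + B[2][1] = 8 + -1 = 7) = 1 (attained at k = 1)
  C[2][2] = min over k of (A[2][0] + B[0][2] = 6 + 6 = 12, A[2][1] + B[1][2] = -4 + -4 = -8, A[2][2] + B[2][2] = 8 + 2 = 10) = -8 (attained at k = 1)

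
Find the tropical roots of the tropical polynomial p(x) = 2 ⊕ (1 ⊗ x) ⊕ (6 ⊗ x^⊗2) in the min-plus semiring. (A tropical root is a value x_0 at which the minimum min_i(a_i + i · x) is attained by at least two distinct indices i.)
Roots: {-5, 1}

Each tropical root is a break point of the lower envelope of the lines y = a_i + i · x (there are 3 lines, with slopes 0, 1, ..., 2). Only the lines that attain the minimum somewhere contribute to roots; other lines are dominated. Here the surviving (envelope) indices are i = 2, i = 1, i = 0.
Intersections between consecutive envelope lines give the roots: for adjacent envelope indices i < j the intersection is x = (a_i − a_j) / (j − i). Reading off the sorted break points: {-5, 1}.
Verification: at each break x_0, at least two indices attain the minimum of min_i(a_i + i · x_0).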